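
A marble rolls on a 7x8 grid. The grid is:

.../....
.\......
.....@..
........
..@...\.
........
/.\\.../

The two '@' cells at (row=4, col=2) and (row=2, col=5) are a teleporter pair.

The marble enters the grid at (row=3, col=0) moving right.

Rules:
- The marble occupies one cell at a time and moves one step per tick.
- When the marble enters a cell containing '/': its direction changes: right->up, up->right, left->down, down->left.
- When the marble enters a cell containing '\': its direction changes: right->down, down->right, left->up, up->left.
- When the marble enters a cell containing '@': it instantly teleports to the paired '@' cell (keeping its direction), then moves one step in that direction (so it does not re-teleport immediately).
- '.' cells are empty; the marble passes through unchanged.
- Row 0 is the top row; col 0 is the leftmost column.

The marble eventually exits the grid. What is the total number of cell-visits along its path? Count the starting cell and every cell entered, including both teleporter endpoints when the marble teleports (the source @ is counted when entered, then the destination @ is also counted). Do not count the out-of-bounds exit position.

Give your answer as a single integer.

Step 1: enter (3,0), '.' pass, move right to (3,1)
Step 2: enter (3,1), '.' pass, move right to (3,2)
Step 3: enter (3,2), '.' pass, move right to (3,3)
Step 4: enter (3,3), '.' pass, move right to (3,4)
Step 5: enter (3,4), '.' pass, move right to (3,5)
Step 6: enter (3,5), '.' pass, move right to (3,6)
Step 7: enter (3,6), '.' pass, move right to (3,7)
Step 8: enter (3,7), '.' pass, move right to (3,8)
Step 9: at (3,8) — EXIT via right edge, pos 3
Path length (cell visits): 8

Answer: 8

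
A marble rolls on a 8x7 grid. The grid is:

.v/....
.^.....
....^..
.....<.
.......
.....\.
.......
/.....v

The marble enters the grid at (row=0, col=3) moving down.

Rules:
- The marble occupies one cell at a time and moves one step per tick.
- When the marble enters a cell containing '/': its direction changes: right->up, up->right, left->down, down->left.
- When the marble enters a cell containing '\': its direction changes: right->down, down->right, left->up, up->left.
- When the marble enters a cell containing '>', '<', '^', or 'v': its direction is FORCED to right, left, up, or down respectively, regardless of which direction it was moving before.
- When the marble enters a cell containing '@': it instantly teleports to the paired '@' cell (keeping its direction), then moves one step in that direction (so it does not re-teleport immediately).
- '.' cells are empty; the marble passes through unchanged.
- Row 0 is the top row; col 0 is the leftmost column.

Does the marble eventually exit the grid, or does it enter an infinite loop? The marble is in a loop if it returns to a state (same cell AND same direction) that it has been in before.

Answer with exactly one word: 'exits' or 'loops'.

Step 1: enter (0,3), '.' pass, move down to (1,3)
Step 2: enter (1,3), '.' pass, move down to (2,3)
Step 3: enter (2,3), '.' pass, move down to (3,3)
Step 4: enter (3,3), '.' pass, move down to (4,3)
Step 5: enter (4,3), '.' pass, move down to (5,3)
Step 6: enter (5,3), '.' pass, move down to (6,3)
Step 7: enter (6,3), '.' pass, move down to (7,3)
Step 8: enter (7,3), '.' pass, move down to (8,3)
Step 9: at (8,3) — EXIT via bottom edge, pos 3

Answer: exits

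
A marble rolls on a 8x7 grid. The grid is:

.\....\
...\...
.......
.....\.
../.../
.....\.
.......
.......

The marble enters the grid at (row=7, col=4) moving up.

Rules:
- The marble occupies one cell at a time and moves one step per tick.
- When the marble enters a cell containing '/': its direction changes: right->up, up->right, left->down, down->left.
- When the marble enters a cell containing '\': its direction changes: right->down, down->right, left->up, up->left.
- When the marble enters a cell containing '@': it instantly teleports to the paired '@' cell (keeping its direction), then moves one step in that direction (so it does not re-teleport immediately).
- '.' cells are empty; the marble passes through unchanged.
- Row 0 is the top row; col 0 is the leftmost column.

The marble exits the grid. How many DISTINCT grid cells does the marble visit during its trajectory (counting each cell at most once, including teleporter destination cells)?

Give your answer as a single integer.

Answer: 8

Derivation:
Step 1: enter (7,4), '.' pass, move up to (6,4)
Step 2: enter (6,4), '.' pass, move up to (5,4)
Step 3: enter (5,4), '.' pass, move up to (4,4)
Step 4: enter (4,4), '.' pass, move up to (3,4)
Step 5: enter (3,4), '.' pass, move up to (2,4)
Step 6: enter (2,4), '.' pass, move up to (1,4)
Step 7: enter (1,4), '.' pass, move up to (0,4)
Step 8: enter (0,4), '.' pass, move up to (-1,4)
Step 9: at (-1,4) — EXIT via top edge, pos 4
Distinct cells visited: 8 (path length 8)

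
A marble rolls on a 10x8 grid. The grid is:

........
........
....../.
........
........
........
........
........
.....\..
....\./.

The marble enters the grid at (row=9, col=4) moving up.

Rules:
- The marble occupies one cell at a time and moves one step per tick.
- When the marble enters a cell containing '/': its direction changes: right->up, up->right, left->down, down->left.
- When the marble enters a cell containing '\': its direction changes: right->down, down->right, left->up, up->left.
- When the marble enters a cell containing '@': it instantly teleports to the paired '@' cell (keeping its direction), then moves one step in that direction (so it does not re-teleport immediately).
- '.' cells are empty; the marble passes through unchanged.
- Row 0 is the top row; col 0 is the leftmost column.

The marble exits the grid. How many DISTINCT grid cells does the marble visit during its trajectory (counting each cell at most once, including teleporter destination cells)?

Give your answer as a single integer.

Answer: 5

Derivation:
Step 1: enter (9,4), '\' deflects up->left, move left to (9,3)
Step 2: enter (9,3), '.' pass, move left to (9,2)
Step 3: enter (9,2), '.' pass, move left to (9,1)
Step 4: enter (9,1), '.' pass, move left to (9,0)
Step 5: enter (9,0), '.' pass, move left to (9,-1)
Step 6: at (9,-1) — EXIT via left edge, pos 9
Distinct cells visited: 5 (path length 5)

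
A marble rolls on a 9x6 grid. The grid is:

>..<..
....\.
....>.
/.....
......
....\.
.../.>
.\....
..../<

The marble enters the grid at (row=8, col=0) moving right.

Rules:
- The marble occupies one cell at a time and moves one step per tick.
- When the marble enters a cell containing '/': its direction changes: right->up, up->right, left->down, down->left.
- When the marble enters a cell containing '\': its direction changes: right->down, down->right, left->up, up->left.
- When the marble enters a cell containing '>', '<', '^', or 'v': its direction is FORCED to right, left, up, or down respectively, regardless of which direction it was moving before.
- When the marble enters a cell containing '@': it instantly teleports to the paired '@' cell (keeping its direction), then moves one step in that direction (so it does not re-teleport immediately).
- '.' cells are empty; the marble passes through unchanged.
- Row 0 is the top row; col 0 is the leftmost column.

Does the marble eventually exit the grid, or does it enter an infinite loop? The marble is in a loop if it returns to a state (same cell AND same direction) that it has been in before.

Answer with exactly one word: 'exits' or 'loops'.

Answer: exits

Derivation:
Step 1: enter (8,0), '.' pass, move right to (8,1)
Step 2: enter (8,1), '.' pass, move right to (8,2)
Step 3: enter (8,2), '.' pass, move right to (8,3)
Step 4: enter (8,3), '.' pass, move right to (8,4)
Step 5: enter (8,4), '/' deflects right->up, move up to (7,4)
Step 6: enter (7,4), '.' pass, move up to (6,4)
Step 7: enter (6,4), '.' pass, move up to (5,4)
Step 8: enter (5,4), '\' deflects up->left, move left to (5,3)
Step 9: enter (5,3), '.' pass, move left to (5,2)
Step 10: enter (5,2), '.' pass, move left to (5,1)
Step 11: enter (5,1), '.' pass, move left to (5,0)
Step 12: enter (5,0), '.' pass, move left to (5,-1)
Step 13: at (5,-1) — EXIT via left edge, pos 5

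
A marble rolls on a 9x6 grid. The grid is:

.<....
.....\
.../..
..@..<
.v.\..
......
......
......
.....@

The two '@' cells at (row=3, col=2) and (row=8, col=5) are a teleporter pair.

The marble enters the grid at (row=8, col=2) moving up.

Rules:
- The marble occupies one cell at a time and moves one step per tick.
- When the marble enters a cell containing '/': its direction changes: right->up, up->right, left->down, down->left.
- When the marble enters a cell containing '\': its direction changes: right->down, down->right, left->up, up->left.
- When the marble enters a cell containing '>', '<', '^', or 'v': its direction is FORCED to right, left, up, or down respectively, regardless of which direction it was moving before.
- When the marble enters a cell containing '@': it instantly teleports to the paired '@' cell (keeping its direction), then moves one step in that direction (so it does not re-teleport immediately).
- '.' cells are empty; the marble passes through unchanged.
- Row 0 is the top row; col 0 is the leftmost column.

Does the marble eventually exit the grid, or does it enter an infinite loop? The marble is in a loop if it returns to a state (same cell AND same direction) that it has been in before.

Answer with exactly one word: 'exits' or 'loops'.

Step 1: enter (8,2), '.' pass, move up to (7,2)
Step 2: enter (7,2), '.' pass, move up to (6,2)
Step 3: enter (6,2), '.' pass, move up to (5,2)
Step 4: enter (5,2), '.' pass, move up to (4,2)
Step 5: enter (4,2), '.' pass, move up to (3,2)
Step 6: enter (3,2), '@' teleport (3,2)->(8,5), also enter (8,5), move up to (7,5)
Step 7: enter (7,5), '.' pass, move up to (6,5)
Step 8: enter (6,5), '.' pass, move up to (5,5)
Step 9: enter (5,5), '.' pass, move up to (4,5)
Step 10: enter (4,5), '.' pass, move up to (3,5)
Step 11: enter (3,5), '<' forces up->left, move left to (3,4)
Step 12: enter (3,4), '.' pass, move left to (3,3)
Step 13: enter (3,3), '.' pass, move left to (3,2)
Step 14: enter (3,2), '@' teleport (3,2)->(8,5), also enter (8,5), move left to (8,4)
Step 15: enter (8,4), '.' pass, move left to (8,3)
Step 16: enter (8,3), '.' pass, move left to (8,2)
Step 17: enter (8,2), '.' pass, move left to (8,1)
Step 18: enter (8,1), '.' pass, move left to (8,0)
Step 19: enter (8,0), '.' pass, move left to (8,-1)
Step 20: at (8,-1) — EXIT via left edge, pos 8

Answer: exits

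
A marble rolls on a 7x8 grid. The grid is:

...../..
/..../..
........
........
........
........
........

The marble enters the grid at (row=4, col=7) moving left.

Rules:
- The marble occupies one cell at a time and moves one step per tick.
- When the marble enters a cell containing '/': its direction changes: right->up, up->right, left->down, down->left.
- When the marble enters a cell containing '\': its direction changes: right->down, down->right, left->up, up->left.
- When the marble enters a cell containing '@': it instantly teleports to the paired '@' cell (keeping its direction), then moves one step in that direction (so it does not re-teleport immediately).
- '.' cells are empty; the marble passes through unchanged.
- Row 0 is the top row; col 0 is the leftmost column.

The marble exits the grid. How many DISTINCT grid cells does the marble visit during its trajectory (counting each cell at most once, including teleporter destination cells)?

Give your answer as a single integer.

Answer: 8

Derivation:
Step 1: enter (4,7), '.' pass, move left to (4,6)
Step 2: enter (4,6), '.' pass, move left to (4,5)
Step 3: enter (4,5), '.' pass, move left to (4,4)
Step 4: enter (4,4), '.' pass, move left to (4,3)
Step 5: enter (4,3), '.' pass, move left to (4,2)
Step 6: enter (4,2), '.' pass, move left to (4,1)
Step 7: enter (4,1), '.' pass, move left to (4,0)
Step 8: enter (4,0), '.' pass, move left to (4,-1)
Step 9: at (4,-1) — EXIT via left edge, pos 4
Distinct cells visited: 8 (path length 8)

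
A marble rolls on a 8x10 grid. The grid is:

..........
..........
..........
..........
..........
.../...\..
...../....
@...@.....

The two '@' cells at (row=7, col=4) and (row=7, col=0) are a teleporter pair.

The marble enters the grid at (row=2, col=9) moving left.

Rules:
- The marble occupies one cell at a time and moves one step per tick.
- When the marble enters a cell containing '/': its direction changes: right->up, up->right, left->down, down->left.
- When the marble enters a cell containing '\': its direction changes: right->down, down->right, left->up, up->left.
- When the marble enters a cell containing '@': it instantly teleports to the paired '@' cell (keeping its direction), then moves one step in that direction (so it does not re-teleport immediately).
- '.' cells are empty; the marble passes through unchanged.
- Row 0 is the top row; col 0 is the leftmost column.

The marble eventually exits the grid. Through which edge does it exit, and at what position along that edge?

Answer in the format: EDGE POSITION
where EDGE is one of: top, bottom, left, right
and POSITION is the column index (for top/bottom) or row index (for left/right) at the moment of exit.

Answer: left 2

Derivation:
Step 1: enter (2,9), '.' pass, move left to (2,8)
Step 2: enter (2,8), '.' pass, move left to (2,7)
Step 3: enter (2,7), '.' pass, move left to (2,6)
Step 4: enter (2,6), '.' pass, move left to (2,5)
Step 5: enter (2,5), '.' pass, move left to (2,4)
Step 6: enter (2,4), '.' pass, move left to (2,3)
Step 7: enter (2,3), '.' pass, move left to (2,2)
Step 8: enter (2,2), '.' pass, move left to (2,1)
Step 9: enter (2,1), '.' pass, move left to (2,0)
Step 10: enter (2,0), '.' pass, move left to (2,-1)
Step 11: at (2,-1) — EXIT via left edge, pos 2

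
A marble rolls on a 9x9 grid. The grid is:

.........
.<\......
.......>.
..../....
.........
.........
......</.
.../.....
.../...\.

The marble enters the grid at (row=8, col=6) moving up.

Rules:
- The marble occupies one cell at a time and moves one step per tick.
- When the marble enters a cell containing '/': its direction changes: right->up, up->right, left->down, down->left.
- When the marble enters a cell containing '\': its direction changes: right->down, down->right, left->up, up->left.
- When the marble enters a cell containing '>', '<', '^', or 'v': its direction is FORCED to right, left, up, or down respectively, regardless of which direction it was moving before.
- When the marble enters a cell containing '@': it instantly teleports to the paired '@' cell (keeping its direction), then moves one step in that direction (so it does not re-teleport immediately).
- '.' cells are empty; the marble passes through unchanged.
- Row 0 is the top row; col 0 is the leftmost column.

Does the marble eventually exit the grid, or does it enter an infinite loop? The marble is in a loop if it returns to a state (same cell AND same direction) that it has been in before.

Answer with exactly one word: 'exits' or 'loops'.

Step 1: enter (8,6), '.' pass, move up to (7,6)
Step 2: enter (7,6), '.' pass, move up to (6,6)
Step 3: enter (6,6), '<' forces up->left, move left to (6,5)
Step 4: enter (6,5), '.' pass, move left to (6,4)
Step 5: enter (6,4), '.' pass, move left to (6,3)
Step 6: enter (6,3), '.' pass, move left to (6,2)
Step 7: enter (6,2), '.' pass, move left to (6,1)
Step 8: enter (6,1), '.' pass, move left to (6,0)
Step 9: enter (6,0), '.' pass, move left to (6,-1)
Step 10: at (6,-1) — EXIT via left edge, pos 6

Answer: exits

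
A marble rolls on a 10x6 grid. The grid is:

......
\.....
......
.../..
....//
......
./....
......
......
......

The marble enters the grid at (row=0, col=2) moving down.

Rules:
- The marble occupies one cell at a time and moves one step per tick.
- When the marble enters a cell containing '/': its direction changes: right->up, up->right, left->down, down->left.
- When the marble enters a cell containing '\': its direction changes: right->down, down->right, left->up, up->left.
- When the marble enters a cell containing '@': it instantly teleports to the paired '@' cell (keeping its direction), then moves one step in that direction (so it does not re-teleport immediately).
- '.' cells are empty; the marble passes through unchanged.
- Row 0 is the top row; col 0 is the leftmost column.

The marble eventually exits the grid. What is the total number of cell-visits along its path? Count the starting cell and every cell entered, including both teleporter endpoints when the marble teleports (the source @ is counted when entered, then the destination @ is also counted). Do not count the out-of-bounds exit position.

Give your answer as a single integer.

Answer: 10

Derivation:
Step 1: enter (0,2), '.' pass, move down to (1,2)
Step 2: enter (1,2), '.' pass, move down to (2,2)
Step 3: enter (2,2), '.' pass, move down to (3,2)
Step 4: enter (3,2), '.' pass, move down to (4,2)
Step 5: enter (4,2), '.' pass, move down to (5,2)
Step 6: enter (5,2), '.' pass, move down to (6,2)
Step 7: enter (6,2), '.' pass, move down to (7,2)
Step 8: enter (7,2), '.' pass, move down to (8,2)
Step 9: enter (8,2), '.' pass, move down to (9,2)
Step 10: enter (9,2), '.' pass, move down to (10,2)
Step 11: at (10,2) — EXIT via bottom edge, pos 2
Path length (cell visits): 10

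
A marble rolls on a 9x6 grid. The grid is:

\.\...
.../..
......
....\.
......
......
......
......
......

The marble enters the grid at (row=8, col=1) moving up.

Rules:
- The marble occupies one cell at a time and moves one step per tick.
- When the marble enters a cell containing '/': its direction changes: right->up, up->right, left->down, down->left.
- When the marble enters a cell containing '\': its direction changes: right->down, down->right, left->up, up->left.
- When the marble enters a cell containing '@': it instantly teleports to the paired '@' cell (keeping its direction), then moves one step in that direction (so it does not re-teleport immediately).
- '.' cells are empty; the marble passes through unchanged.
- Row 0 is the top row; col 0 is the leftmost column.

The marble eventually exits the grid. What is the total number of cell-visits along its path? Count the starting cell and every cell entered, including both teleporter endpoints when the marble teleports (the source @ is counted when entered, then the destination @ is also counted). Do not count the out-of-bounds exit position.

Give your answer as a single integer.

Step 1: enter (8,1), '.' pass, move up to (7,1)
Step 2: enter (7,1), '.' pass, move up to (6,1)
Step 3: enter (6,1), '.' pass, move up to (5,1)
Step 4: enter (5,1), '.' pass, move up to (4,1)
Step 5: enter (4,1), '.' pass, move up to (3,1)
Step 6: enter (3,1), '.' pass, move up to (2,1)
Step 7: enter (2,1), '.' pass, move up to (1,1)
Step 8: enter (1,1), '.' pass, move up to (0,1)
Step 9: enter (0,1), '.' pass, move up to (-1,1)
Step 10: at (-1,1) — EXIT via top edge, pos 1
Path length (cell visits): 9

Answer: 9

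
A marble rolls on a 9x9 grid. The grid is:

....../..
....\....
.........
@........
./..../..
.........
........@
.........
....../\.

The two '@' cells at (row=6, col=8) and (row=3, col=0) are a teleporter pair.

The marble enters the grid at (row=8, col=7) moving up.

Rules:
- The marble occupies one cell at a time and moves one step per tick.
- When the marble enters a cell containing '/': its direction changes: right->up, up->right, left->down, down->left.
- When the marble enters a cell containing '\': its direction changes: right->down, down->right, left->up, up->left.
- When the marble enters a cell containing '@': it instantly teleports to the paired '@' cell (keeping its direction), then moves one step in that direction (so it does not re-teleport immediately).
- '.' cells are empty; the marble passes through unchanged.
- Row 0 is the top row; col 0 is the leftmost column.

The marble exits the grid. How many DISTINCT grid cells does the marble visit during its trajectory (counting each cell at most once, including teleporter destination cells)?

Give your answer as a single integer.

Answer: 2

Derivation:
Step 1: enter (8,7), '\' deflects up->left, move left to (8,6)
Step 2: enter (8,6), '/' deflects left->down, move down to (9,6)
Step 3: at (9,6) — EXIT via bottom edge, pos 6
Distinct cells visited: 2 (path length 2)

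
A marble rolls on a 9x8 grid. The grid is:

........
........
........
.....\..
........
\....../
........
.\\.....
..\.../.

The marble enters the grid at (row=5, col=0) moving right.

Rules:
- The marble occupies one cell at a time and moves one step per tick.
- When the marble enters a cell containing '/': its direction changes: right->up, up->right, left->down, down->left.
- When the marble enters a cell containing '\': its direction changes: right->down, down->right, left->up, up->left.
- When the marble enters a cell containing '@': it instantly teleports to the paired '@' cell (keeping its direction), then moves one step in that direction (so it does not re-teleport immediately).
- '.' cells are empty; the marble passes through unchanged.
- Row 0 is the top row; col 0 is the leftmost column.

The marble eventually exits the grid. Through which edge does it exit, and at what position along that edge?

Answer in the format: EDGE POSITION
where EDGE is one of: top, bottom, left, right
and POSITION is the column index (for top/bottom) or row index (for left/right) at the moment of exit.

Answer: bottom 0

Derivation:
Step 1: enter (5,0), '\' deflects right->down, move down to (6,0)
Step 2: enter (6,0), '.' pass, move down to (7,0)
Step 3: enter (7,0), '.' pass, move down to (8,0)
Step 4: enter (8,0), '.' pass, move down to (9,0)
Step 5: at (9,0) — EXIT via bottom edge, pos 0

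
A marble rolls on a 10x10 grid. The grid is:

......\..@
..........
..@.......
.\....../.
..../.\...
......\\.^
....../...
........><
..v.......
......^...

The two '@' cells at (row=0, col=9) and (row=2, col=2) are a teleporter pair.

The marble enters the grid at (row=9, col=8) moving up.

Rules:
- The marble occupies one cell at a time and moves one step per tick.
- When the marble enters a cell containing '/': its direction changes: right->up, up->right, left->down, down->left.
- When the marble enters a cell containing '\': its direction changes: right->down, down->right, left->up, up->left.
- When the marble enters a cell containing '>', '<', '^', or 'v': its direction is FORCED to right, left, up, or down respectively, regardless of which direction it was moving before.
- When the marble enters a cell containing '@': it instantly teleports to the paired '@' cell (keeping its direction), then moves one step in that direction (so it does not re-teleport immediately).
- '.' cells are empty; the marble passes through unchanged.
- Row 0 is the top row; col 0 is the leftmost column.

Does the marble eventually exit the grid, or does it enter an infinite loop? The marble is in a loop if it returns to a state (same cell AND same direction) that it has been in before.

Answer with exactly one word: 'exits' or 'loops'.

Step 1: enter (9,8), '.' pass, move up to (8,8)
Step 2: enter (8,8), '.' pass, move up to (7,8)
Step 3: enter (7,8), '>' forces up->right, move right to (7,9)
Step 4: enter (7,9), '<' forces right->left, move left to (7,8)
Step 5: enter (7,8), '>' forces left->right, move right to (7,9)
Step 6: at (7,9) dir=right — LOOP DETECTED (seen before)

Answer: loops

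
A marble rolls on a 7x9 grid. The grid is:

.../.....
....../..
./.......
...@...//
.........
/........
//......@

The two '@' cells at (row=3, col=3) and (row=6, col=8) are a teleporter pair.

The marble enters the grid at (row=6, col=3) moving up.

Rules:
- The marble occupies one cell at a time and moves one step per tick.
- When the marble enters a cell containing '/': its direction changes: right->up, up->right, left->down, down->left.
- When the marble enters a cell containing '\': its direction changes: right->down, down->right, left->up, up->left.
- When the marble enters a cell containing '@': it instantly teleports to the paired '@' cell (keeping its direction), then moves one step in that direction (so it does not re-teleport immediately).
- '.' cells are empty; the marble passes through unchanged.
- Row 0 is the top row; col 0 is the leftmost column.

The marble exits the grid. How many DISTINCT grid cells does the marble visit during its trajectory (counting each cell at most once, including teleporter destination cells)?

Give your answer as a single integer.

Step 1: enter (6,3), '.' pass, move up to (5,3)
Step 2: enter (5,3), '.' pass, move up to (4,3)
Step 3: enter (4,3), '.' pass, move up to (3,3)
Step 4: enter (3,3), '@' teleport (3,3)->(6,8), also enter (6,8), move up to (5,8)
Step 5: enter (5,8), '.' pass, move up to (4,8)
Step 6: enter (4,8), '.' pass, move up to (3,8)
Step 7: enter (3,8), '/' deflects up->right, move right to (3,9)
Step 8: at (3,9) — EXIT via right edge, pos 3
Distinct cells visited: 8 (path length 8)

Answer: 8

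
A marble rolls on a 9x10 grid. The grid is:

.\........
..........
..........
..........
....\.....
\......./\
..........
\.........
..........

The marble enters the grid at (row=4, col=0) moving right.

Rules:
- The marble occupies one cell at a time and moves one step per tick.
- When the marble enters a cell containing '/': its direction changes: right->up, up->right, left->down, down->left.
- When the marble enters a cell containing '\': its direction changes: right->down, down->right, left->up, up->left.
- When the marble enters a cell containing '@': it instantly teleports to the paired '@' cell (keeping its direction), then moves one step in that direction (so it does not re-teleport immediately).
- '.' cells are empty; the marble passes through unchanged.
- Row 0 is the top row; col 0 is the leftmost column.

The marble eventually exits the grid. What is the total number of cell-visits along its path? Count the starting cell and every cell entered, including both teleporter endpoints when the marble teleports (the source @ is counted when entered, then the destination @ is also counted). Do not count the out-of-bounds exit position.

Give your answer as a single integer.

Step 1: enter (4,0), '.' pass, move right to (4,1)
Step 2: enter (4,1), '.' pass, move right to (4,2)
Step 3: enter (4,2), '.' pass, move right to (4,3)
Step 4: enter (4,3), '.' pass, move right to (4,4)
Step 5: enter (4,4), '\' deflects right->down, move down to (5,4)
Step 6: enter (5,4), '.' pass, move down to (6,4)
Step 7: enter (6,4), '.' pass, move down to (7,4)
Step 8: enter (7,4), '.' pass, move down to (8,4)
Step 9: enter (8,4), '.' pass, move down to (9,4)
Step 10: at (9,4) — EXIT via bottom edge, pos 4
Path length (cell visits): 9

Answer: 9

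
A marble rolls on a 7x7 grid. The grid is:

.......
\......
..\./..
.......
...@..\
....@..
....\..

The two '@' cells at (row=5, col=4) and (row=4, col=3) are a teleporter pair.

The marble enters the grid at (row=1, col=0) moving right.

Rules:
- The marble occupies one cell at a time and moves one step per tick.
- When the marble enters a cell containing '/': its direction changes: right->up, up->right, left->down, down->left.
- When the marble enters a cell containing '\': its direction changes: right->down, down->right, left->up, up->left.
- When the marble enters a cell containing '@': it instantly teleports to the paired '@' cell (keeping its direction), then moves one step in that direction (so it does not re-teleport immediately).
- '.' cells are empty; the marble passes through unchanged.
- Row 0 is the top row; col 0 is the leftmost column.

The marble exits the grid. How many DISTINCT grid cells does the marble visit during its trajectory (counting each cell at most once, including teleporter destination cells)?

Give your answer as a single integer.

Answer: 6

Derivation:
Step 1: enter (1,0), '\' deflects right->down, move down to (2,0)
Step 2: enter (2,0), '.' pass, move down to (3,0)
Step 3: enter (3,0), '.' pass, move down to (4,0)
Step 4: enter (4,0), '.' pass, move down to (5,0)
Step 5: enter (5,0), '.' pass, move down to (6,0)
Step 6: enter (6,0), '.' pass, move down to (7,0)
Step 7: at (7,0) — EXIT via bottom edge, pos 0
Distinct cells visited: 6 (path length 6)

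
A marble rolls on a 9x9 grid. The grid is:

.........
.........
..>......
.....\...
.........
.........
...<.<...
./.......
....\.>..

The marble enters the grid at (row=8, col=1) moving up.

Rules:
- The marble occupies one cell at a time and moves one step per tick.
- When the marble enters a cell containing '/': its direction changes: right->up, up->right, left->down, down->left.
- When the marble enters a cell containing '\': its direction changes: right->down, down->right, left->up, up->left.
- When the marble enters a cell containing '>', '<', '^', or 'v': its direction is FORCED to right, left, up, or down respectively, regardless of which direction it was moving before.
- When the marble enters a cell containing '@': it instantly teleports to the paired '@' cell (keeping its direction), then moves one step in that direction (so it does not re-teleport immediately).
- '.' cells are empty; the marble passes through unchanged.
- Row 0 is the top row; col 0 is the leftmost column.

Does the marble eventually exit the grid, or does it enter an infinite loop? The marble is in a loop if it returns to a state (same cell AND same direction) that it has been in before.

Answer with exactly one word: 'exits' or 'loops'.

Step 1: enter (8,1), '.' pass, move up to (7,1)
Step 2: enter (7,1), '/' deflects up->right, move right to (7,2)
Step 3: enter (7,2), '.' pass, move right to (7,3)
Step 4: enter (7,3), '.' pass, move right to (7,4)
Step 5: enter (7,4), '.' pass, move right to (7,5)
Step 6: enter (7,5), '.' pass, move right to (7,6)
Step 7: enter (7,6), '.' pass, move right to (7,7)
Step 8: enter (7,7), '.' pass, move right to (7,8)
Step 9: enter (7,8), '.' pass, move right to (7,9)
Step 10: at (7,9) — EXIT via right edge, pos 7

Answer: exits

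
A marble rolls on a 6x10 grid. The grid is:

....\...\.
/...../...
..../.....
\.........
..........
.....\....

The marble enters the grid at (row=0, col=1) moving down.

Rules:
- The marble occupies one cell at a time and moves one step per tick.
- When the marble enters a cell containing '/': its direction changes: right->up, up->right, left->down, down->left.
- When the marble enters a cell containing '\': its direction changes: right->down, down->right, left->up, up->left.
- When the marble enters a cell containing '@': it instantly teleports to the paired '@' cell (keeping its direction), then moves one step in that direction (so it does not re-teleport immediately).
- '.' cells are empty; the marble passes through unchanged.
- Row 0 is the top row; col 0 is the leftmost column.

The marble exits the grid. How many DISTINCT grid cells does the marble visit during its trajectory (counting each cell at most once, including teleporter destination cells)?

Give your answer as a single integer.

Answer: 6

Derivation:
Step 1: enter (0,1), '.' pass, move down to (1,1)
Step 2: enter (1,1), '.' pass, move down to (2,1)
Step 3: enter (2,1), '.' pass, move down to (3,1)
Step 4: enter (3,1), '.' pass, move down to (4,1)
Step 5: enter (4,1), '.' pass, move down to (5,1)
Step 6: enter (5,1), '.' pass, move down to (6,1)
Step 7: at (6,1) — EXIT via bottom edge, pos 1
Distinct cells visited: 6 (path length 6)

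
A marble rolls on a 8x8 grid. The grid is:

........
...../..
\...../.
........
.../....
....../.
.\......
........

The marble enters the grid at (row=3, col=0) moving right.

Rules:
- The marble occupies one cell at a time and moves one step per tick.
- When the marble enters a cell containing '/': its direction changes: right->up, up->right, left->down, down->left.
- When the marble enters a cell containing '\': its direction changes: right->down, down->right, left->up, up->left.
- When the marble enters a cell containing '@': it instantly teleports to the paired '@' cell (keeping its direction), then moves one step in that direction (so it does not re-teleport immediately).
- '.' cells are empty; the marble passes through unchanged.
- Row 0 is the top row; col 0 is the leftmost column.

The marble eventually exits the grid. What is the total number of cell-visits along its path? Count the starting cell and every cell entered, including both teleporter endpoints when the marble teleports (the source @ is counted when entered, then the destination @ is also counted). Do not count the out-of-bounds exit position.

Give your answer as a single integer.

Answer: 8

Derivation:
Step 1: enter (3,0), '.' pass, move right to (3,1)
Step 2: enter (3,1), '.' pass, move right to (3,2)
Step 3: enter (3,2), '.' pass, move right to (3,3)
Step 4: enter (3,3), '.' pass, move right to (3,4)
Step 5: enter (3,4), '.' pass, move right to (3,5)
Step 6: enter (3,5), '.' pass, move right to (3,6)
Step 7: enter (3,6), '.' pass, move right to (3,7)
Step 8: enter (3,7), '.' pass, move right to (3,8)
Step 9: at (3,8) — EXIT via right edge, pos 3
Path length (cell visits): 8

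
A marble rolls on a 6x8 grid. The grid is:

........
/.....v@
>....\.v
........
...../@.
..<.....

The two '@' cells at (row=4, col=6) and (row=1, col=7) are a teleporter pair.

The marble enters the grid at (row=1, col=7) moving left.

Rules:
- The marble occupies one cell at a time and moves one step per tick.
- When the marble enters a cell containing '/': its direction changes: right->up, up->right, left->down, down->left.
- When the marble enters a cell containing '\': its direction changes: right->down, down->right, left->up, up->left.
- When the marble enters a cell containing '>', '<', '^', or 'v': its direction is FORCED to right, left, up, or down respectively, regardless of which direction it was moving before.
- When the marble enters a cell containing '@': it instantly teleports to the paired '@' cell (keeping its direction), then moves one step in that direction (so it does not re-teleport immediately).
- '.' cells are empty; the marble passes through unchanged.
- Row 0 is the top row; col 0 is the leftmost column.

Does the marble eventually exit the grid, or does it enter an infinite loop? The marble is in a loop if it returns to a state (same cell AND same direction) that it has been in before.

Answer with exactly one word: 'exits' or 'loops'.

Answer: exits

Derivation:
Step 1: enter (1,7), '@' teleport (1,7)->(4,6), also enter (4,6), move left to (4,5)
Step 2: enter (4,5), '/' deflects left->down, move down to (5,5)
Step 3: enter (5,5), '.' pass, move down to (6,5)
Step 4: at (6,5) — EXIT via bottom edge, pos 5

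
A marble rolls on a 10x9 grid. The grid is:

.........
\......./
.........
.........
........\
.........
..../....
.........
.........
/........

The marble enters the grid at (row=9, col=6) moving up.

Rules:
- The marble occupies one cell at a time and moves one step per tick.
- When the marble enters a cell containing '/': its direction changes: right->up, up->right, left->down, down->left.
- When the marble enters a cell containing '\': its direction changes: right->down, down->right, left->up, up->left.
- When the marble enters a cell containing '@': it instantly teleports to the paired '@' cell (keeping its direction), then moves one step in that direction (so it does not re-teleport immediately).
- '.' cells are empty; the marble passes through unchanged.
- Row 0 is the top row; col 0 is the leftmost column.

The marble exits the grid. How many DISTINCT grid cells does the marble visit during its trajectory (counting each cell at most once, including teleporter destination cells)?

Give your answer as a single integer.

Answer: 10

Derivation:
Step 1: enter (9,6), '.' pass, move up to (8,6)
Step 2: enter (8,6), '.' pass, move up to (7,6)
Step 3: enter (7,6), '.' pass, move up to (6,6)
Step 4: enter (6,6), '.' pass, move up to (5,6)
Step 5: enter (5,6), '.' pass, move up to (4,6)
Step 6: enter (4,6), '.' pass, move up to (3,6)
Step 7: enter (3,6), '.' pass, move up to (2,6)
Step 8: enter (2,6), '.' pass, move up to (1,6)
Step 9: enter (1,6), '.' pass, move up to (0,6)
Step 10: enter (0,6), '.' pass, move up to (-1,6)
Step 11: at (-1,6) — EXIT via top edge, pos 6
Distinct cells visited: 10 (path length 10)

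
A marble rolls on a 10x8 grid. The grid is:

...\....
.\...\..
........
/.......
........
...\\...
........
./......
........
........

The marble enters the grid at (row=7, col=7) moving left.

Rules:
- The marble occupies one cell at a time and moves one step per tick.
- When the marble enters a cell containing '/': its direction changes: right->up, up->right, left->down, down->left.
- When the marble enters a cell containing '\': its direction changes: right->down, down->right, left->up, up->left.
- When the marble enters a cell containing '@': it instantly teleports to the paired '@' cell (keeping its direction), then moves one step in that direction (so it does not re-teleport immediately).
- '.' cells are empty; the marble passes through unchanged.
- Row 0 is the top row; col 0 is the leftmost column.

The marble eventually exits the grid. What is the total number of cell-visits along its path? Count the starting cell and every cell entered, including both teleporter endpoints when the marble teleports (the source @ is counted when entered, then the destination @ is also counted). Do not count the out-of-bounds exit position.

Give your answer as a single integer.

Answer: 9

Derivation:
Step 1: enter (7,7), '.' pass, move left to (7,6)
Step 2: enter (7,6), '.' pass, move left to (7,5)
Step 3: enter (7,5), '.' pass, move left to (7,4)
Step 4: enter (7,4), '.' pass, move left to (7,3)
Step 5: enter (7,3), '.' pass, move left to (7,2)
Step 6: enter (7,2), '.' pass, move left to (7,1)
Step 7: enter (7,1), '/' deflects left->down, move down to (8,1)
Step 8: enter (8,1), '.' pass, move down to (9,1)
Step 9: enter (9,1), '.' pass, move down to (10,1)
Step 10: at (10,1) — EXIT via bottom edge, pos 1
Path length (cell visits): 9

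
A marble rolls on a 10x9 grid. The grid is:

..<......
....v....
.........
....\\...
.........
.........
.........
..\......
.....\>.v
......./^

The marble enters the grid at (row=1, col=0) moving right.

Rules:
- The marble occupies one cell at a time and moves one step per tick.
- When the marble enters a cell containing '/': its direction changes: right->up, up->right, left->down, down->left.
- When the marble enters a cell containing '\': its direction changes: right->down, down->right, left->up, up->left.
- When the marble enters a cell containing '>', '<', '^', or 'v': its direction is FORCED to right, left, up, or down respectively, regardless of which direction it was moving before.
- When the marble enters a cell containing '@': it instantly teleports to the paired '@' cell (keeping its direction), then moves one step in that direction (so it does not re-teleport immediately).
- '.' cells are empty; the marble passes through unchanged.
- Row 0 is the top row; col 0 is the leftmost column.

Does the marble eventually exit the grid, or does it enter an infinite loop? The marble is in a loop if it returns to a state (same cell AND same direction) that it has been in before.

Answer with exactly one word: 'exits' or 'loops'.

Step 1: enter (1,0), '.' pass, move right to (1,1)
Step 2: enter (1,1), '.' pass, move right to (1,2)
Step 3: enter (1,2), '.' pass, move right to (1,3)
Step 4: enter (1,3), '.' pass, move right to (1,4)
Step 5: enter (1,4), 'v' forces right->down, move down to (2,4)
Step 6: enter (2,4), '.' pass, move down to (3,4)
Step 7: enter (3,4), '\' deflects down->right, move right to (3,5)
Step 8: enter (3,5), '\' deflects right->down, move down to (4,5)
Step 9: enter (4,5), '.' pass, move down to (5,5)
Step 10: enter (5,5), '.' pass, move down to (6,5)
Step 11: enter (6,5), '.' pass, move down to (7,5)
Step 12: enter (7,5), '.' pass, move down to (8,5)
Step 13: enter (8,5), '\' deflects down->right, move right to (8,6)
Step 14: enter (8,6), '>' forces right->right, move right to (8,7)
Step 15: enter (8,7), '.' pass, move right to (8,8)
Step 16: enter (8,8), 'v' forces right->down, move down to (9,8)
Step 17: enter (9,8), '^' forces down->up, move up to (8,8)
Step 18: enter (8,8), 'v' forces up->down, move down to (9,8)
Step 19: at (9,8) dir=down — LOOP DETECTED (seen before)

Answer: loops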